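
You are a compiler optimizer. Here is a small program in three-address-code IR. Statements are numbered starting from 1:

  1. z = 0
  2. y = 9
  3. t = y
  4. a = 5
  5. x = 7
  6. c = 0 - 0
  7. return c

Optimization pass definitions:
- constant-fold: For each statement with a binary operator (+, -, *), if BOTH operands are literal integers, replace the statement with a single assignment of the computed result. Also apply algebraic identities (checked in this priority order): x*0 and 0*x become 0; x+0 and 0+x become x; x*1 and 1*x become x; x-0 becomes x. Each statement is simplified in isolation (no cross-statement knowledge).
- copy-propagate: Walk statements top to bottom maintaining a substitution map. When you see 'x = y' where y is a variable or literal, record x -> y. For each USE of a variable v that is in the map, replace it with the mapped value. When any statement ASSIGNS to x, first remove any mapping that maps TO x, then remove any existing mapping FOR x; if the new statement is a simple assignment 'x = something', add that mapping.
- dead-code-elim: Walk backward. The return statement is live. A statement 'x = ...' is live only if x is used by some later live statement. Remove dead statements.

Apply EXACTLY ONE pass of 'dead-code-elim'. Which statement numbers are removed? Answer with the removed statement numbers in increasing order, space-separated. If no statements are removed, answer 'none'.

Backward liveness scan:
Stmt 1 'z = 0': DEAD (z not in live set [])
Stmt 2 'y = 9': DEAD (y not in live set [])
Stmt 3 't = y': DEAD (t not in live set [])
Stmt 4 'a = 5': DEAD (a not in live set [])
Stmt 5 'x = 7': DEAD (x not in live set [])
Stmt 6 'c = 0 - 0': KEEP (c is live); live-in = []
Stmt 7 'return c': KEEP (return); live-in = ['c']
Removed statement numbers: [1, 2, 3, 4, 5]
Surviving IR:
  c = 0 - 0
  return c

Answer: 1 2 3 4 5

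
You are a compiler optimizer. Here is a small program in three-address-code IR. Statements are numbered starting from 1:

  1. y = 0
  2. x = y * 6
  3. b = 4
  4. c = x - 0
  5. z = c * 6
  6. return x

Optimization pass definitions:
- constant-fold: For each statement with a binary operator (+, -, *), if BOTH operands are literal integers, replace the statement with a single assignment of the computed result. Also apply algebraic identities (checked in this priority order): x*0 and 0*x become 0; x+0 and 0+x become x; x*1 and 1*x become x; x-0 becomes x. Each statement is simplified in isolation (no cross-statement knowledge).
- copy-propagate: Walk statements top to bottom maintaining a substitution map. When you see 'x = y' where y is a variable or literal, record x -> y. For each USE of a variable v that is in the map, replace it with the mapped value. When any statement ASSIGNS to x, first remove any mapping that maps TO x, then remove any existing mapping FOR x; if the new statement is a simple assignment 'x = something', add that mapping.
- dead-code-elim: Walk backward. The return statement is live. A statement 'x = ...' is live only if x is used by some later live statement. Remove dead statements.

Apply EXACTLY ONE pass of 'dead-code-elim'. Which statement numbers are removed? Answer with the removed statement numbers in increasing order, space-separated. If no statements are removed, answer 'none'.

Backward liveness scan:
Stmt 1 'y = 0': KEEP (y is live); live-in = []
Stmt 2 'x = y * 6': KEEP (x is live); live-in = ['y']
Stmt 3 'b = 4': DEAD (b not in live set ['x'])
Stmt 4 'c = x - 0': DEAD (c not in live set ['x'])
Stmt 5 'z = c * 6': DEAD (z not in live set ['x'])
Stmt 6 'return x': KEEP (return); live-in = ['x']
Removed statement numbers: [3, 4, 5]
Surviving IR:
  y = 0
  x = y * 6
  return x

Answer: 3 4 5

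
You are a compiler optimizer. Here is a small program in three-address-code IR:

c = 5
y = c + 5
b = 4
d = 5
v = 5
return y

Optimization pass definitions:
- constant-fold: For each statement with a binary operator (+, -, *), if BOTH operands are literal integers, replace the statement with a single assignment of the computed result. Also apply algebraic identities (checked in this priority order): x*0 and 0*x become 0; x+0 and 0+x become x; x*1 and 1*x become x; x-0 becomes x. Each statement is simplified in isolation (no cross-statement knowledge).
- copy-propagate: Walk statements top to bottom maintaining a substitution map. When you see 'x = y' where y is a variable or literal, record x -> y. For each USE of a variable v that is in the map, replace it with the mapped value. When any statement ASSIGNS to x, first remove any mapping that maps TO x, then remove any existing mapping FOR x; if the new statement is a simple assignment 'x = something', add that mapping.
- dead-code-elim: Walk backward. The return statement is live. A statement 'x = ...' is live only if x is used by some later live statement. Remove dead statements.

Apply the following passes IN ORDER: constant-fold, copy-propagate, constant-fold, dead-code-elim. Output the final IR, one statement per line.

Initial IR:
  c = 5
  y = c + 5
  b = 4
  d = 5
  v = 5
  return y
After constant-fold (6 stmts):
  c = 5
  y = c + 5
  b = 4
  d = 5
  v = 5
  return y
After copy-propagate (6 stmts):
  c = 5
  y = 5 + 5
  b = 4
  d = 5
  v = 5
  return y
After constant-fold (6 stmts):
  c = 5
  y = 10
  b = 4
  d = 5
  v = 5
  return y
After dead-code-elim (2 stmts):
  y = 10
  return y

Answer: y = 10
return y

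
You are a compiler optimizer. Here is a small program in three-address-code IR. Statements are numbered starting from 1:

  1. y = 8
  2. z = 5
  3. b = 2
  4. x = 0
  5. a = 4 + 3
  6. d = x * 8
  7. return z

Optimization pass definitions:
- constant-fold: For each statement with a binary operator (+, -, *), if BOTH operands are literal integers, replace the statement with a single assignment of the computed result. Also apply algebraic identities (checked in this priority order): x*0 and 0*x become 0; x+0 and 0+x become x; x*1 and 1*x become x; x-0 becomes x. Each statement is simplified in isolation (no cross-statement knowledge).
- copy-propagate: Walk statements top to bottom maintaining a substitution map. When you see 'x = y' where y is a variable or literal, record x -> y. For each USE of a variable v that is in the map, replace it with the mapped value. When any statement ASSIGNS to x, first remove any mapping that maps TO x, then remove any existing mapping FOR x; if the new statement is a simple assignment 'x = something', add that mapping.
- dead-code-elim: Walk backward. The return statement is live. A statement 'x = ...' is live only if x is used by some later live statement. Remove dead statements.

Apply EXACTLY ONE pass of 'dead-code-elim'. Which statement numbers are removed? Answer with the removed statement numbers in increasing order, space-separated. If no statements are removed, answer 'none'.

Backward liveness scan:
Stmt 1 'y = 8': DEAD (y not in live set [])
Stmt 2 'z = 5': KEEP (z is live); live-in = []
Stmt 3 'b = 2': DEAD (b not in live set ['z'])
Stmt 4 'x = 0': DEAD (x not in live set ['z'])
Stmt 5 'a = 4 + 3': DEAD (a not in live set ['z'])
Stmt 6 'd = x * 8': DEAD (d not in live set ['z'])
Stmt 7 'return z': KEEP (return); live-in = ['z']
Removed statement numbers: [1, 3, 4, 5, 6]
Surviving IR:
  z = 5
  return z

Answer: 1 3 4 5 6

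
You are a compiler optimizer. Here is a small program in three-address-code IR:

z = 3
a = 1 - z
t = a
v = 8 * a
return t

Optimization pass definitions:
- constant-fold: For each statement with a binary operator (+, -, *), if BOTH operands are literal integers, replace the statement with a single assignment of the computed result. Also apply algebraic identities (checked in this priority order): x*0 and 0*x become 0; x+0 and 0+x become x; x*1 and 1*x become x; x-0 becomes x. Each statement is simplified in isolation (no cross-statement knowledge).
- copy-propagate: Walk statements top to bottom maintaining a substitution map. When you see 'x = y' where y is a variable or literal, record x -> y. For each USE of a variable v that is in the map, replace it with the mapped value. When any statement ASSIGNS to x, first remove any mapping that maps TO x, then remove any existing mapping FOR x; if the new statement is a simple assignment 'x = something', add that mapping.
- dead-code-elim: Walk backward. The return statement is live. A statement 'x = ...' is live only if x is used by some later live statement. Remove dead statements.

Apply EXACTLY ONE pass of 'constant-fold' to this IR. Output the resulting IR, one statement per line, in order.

Applying constant-fold statement-by-statement:
  [1] z = 3  (unchanged)
  [2] a = 1 - z  (unchanged)
  [3] t = a  (unchanged)
  [4] v = 8 * a  (unchanged)
  [5] return t  (unchanged)
Result (5 stmts):
  z = 3
  a = 1 - z
  t = a
  v = 8 * a
  return t

Answer: z = 3
a = 1 - z
t = a
v = 8 * a
return t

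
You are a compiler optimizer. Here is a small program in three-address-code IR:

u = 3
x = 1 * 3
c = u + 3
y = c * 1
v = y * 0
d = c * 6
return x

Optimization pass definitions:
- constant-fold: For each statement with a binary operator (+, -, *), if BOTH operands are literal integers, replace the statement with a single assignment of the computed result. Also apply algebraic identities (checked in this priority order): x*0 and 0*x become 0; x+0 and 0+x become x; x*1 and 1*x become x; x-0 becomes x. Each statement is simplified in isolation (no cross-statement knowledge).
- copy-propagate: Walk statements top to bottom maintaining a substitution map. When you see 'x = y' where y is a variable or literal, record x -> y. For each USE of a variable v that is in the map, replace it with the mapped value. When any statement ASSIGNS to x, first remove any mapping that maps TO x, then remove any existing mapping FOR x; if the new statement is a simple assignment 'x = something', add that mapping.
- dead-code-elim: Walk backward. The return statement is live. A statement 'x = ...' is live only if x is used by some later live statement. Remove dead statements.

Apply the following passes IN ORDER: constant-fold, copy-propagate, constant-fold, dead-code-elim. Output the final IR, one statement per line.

Initial IR:
  u = 3
  x = 1 * 3
  c = u + 3
  y = c * 1
  v = y * 0
  d = c * 6
  return x
After constant-fold (7 stmts):
  u = 3
  x = 3
  c = u + 3
  y = c
  v = 0
  d = c * 6
  return x
After copy-propagate (7 stmts):
  u = 3
  x = 3
  c = 3 + 3
  y = c
  v = 0
  d = c * 6
  return 3
After constant-fold (7 stmts):
  u = 3
  x = 3
  c = 6
  y = c
  v = 0
  d = c * 6
  return 3
After dead-code-elim (1 stmts):
  return 3

Answer: return 3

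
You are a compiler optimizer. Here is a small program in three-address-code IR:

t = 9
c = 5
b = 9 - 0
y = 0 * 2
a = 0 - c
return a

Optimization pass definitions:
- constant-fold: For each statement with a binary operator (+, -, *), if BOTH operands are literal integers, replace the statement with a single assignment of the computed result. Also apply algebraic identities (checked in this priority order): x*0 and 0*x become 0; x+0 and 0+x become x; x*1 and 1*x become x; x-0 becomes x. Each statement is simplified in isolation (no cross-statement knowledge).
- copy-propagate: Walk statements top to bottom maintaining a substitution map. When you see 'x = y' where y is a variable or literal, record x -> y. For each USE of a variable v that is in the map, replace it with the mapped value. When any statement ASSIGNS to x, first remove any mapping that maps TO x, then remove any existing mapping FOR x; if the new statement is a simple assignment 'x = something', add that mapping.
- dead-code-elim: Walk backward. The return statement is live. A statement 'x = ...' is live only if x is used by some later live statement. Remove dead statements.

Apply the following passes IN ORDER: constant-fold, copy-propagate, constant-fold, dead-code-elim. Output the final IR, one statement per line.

Answer: a = -5
return a

Derivation:
Initial IR:
  t = 9
  c = 5
  b = 9 - 0
  y = 0 * 2
  a = 0 - c
  return a
After constant-fold (6 stmts):
  t = 9
  c = 5
  b = 9
  y = 0
  a = 0 - c
  return a
After copy-propagate (6 stmts):
  t = 9
  c = 5
  b = 9
  y = 0
  a = 0 - 5
  return a
After constant-fold (6 stmts):
  t = 9
  c = 5
  b = 9
  y = 0
  a = -5
  return a
After dead-code-elim (2 stmts):
  a = -5
  return a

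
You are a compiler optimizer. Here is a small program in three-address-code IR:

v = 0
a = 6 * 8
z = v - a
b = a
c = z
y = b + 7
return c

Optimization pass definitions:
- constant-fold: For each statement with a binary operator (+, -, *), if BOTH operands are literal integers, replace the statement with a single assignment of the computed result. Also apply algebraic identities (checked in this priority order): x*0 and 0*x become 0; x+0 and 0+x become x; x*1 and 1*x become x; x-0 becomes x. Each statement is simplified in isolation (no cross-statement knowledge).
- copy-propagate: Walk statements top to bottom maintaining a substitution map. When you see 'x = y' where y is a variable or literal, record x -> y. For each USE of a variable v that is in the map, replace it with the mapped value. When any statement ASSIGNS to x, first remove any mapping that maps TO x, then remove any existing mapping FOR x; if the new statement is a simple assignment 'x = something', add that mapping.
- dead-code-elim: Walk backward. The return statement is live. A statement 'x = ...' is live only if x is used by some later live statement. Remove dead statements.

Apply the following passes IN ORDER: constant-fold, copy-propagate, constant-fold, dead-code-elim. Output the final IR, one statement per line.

Answer: z = -48
return z

Derivation:
Initial IR:
  v = 0
  a = 6 * 8
  z = v - a
  b = a
  c = z
  y = b + 7
  return c
After constant-fold (7 stmts):
  v = 0
  a = 48
  z = v - a
  b = a
  c = z
  y = b + 7
  return c
After copy-propagate (7 stmts):
  v = 0
  a = 48
  z = 0 - 48
  b = 48
  c = z
  y = 48 + 7
  return z
After constant-fold (7 stmts):
  v = 0
  a = 48
  z = -48
  b = 48
  c = z
  y = 55
  return z
After dead-code-elim (2 stmts):
  z = -48
  return z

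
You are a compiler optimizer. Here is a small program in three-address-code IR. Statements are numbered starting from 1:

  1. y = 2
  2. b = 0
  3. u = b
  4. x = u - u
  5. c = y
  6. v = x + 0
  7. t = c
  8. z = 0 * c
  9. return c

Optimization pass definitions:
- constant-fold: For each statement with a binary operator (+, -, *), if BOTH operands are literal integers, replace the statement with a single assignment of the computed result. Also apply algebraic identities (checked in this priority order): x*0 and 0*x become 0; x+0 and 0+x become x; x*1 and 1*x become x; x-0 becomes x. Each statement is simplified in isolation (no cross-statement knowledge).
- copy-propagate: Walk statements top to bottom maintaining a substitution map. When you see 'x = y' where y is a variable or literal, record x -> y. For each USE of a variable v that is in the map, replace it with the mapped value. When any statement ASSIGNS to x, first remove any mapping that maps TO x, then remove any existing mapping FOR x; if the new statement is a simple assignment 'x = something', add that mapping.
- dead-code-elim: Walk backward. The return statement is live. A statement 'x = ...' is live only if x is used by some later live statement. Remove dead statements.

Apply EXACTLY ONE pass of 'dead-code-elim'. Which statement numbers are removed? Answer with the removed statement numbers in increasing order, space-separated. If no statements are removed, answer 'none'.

Backward liveness scan:
Stmt 1 'y = 2': KEEP (y is live); live-in = []
Stmt 2 'b = 0': DEAD (b not in live set ['y'])
Stmt 3 'u = b': DEAD (u not in live set ['y'])
Stmt 4 'x = u - u': DEAD (x not in live set ['y'])
Stmt 5 'c = y': KEEP (c is live); live-in = ['y']
Stmt 6 'v = x + 0': DEAD (v not in live set ['c'])
Stmt 7 't = c': DEAD (t not in live set ['c'])
Stmt 8 'z = 0 * c': DEAD (z not in live set ['c'])
Stmt 9 'return c': KEEP (return); live-in = ['c']
Removed statement numbers: [2, 3, 4, 6, 7, 8]
Surviving IR:
  y = 2
  c = y
  return c

Answer: 2 3 4 6 7 8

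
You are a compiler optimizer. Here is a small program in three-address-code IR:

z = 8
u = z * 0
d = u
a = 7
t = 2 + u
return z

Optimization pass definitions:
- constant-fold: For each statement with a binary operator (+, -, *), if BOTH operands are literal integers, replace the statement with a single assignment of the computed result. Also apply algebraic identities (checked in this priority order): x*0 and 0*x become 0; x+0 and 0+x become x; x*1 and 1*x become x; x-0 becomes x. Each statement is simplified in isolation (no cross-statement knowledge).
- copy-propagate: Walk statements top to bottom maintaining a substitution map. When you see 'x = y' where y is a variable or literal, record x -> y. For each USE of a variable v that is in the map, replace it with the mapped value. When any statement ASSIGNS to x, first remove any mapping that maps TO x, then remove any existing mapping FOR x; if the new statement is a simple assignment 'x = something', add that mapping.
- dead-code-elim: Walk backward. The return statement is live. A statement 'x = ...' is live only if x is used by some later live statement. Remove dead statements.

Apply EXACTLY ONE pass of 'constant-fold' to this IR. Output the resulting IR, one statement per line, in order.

Answer: z = 8
u = 0
d = u
a = 7
t = 2 + u
return z

Derivation:
Applying constant-fold statement-by-statement:
  [1] z = 8  (unchanged)
  [2] u = z * 0  -> u = 0
  [3] d = u  (unchanged)
  [4] a = 7  (unchanged)
  [5] t = 2 + u  (unchanged)
  [6] return z  (unchanged)
Result (6 stmts):
  z = 8
  u = 0
  d = u
  a = 7
  t = 2 + u
  return z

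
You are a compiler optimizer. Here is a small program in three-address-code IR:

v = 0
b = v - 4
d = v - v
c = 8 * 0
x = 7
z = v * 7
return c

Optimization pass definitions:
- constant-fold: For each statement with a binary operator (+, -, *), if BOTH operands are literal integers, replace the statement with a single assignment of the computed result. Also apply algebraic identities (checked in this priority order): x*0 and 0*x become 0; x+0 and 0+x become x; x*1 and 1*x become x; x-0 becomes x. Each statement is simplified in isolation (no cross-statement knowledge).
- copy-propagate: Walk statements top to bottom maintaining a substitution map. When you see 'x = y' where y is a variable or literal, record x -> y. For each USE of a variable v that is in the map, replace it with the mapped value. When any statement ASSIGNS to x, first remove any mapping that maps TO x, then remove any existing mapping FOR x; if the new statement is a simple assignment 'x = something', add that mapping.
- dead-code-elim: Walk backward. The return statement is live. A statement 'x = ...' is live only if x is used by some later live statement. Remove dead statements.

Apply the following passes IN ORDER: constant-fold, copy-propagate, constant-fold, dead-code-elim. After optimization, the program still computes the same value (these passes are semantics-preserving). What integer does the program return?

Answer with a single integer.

Answer: 0

Derivation:
Initial IR:
  v = 0
  b = v - 4
  d = v - v
  c = 8 * 0
  x = 7
  z = v * 7
  return c
After constant-fold (7 stmts):
  v = 0
  b = v - 4
  d = v - v
  c = 0
  x = 7
  z = v * 7
  return c
After copy-propagate (7 stmts):
  v = 0
  b = 0 - 4
  d = 0 - 0
  c = 0
  x = 7
  z = 0 * 7
  return 0
After constant-fold (7 stmts):
  v = 0
  b = -4
  d = 0
  c = 0
  x = 7
  z = 0
  return 0
After dead-code-elim (1 stmts):
  return 0
Evaluate:
  v = 0  =>  v = 0
  b = v - 4  =>  b = -4
  d = v - v  =>  d = 0
  c = 8 * 0  =>  c = 0
  x = 7  =>  x = 7
  z = v * 7  =>  z = 0
  return c = 0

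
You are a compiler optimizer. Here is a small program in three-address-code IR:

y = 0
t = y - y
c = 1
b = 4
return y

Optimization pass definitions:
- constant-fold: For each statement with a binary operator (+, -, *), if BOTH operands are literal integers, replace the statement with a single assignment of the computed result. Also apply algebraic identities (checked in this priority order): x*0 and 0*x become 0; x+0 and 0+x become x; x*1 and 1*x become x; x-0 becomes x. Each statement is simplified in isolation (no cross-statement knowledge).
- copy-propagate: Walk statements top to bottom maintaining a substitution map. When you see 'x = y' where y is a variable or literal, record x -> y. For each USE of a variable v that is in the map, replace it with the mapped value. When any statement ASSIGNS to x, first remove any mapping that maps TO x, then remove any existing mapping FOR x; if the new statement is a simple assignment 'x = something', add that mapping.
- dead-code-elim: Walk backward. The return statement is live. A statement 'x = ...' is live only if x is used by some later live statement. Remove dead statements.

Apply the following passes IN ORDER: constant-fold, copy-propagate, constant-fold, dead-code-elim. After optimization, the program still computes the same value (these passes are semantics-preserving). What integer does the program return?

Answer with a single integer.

Initial IR:
  y = 0
  t = y - y
  c = 1
  b = 4
  return y
After constant-fold (5 stmts):
  y = 0
  t = y - y
  c = 1
  b = 4
  return y
After copy-propagate (5 stmts):
  y = 0
  t = 0 - 0
  c = 1
  b = 4
  return 0
After constant-fold (5 stmts):
  y = 0
  t = 0
  c = 1
  b = 4
  return 0
After dead-code-elim (1 stmts):
  return 0
Evaluate:
  y = 0  =>  y = 0
  t = y - y  =>  t = 0
  c = 1  =>  c = 1
  b = 4  =>  b = 4
  return y = 0

Answer: 0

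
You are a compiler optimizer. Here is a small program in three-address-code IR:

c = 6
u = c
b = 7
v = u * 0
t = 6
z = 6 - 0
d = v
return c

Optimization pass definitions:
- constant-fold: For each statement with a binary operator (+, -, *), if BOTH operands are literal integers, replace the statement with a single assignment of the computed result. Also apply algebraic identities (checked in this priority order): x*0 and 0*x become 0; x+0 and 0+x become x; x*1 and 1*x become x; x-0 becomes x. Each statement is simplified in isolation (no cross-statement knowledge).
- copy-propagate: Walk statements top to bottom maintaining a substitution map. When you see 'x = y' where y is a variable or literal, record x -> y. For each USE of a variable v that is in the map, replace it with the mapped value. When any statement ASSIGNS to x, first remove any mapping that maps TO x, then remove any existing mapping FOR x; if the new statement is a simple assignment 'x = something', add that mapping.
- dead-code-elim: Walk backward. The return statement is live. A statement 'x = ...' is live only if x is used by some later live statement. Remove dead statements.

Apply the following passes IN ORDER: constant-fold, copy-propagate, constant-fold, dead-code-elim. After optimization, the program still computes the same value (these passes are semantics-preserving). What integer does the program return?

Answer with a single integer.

Answer: 6

Derivation:
Initial IR:
  c = 6
  u = c
  b = 7
  v = u * 0
  t = 6
  z = 6 - 0
  d = v
  return c
After constant-fold (8 stmts):
  c = 6
  u = c
  b = 7
  v = 0
  t = 6
  z = 6
  d = v
  return c
After copy-propagate (8 stmts):
  c = 6
  u = 6
  b = 7
  v = 0
  t = 6
  z = 6
  d = 0
  return 6
After constant-fold (8 stmts):
  c = 6
  u = 6
  b = 7
  v = 0
  t = 6
  z = 6
  d = 0
  return 6
After dead-code-elim (1 stmts):
  return 6
Evaluate:
  c = 6  =>  c = 6
  u = c  =>  u = 6
  b = 7  =>  b = 7
  v = u * 0  =>  v = 0
  t = 6  =>  t = 6
  z = 6 - 0  =>  z = 6
  d = v  =>  d = 0
  return c = 6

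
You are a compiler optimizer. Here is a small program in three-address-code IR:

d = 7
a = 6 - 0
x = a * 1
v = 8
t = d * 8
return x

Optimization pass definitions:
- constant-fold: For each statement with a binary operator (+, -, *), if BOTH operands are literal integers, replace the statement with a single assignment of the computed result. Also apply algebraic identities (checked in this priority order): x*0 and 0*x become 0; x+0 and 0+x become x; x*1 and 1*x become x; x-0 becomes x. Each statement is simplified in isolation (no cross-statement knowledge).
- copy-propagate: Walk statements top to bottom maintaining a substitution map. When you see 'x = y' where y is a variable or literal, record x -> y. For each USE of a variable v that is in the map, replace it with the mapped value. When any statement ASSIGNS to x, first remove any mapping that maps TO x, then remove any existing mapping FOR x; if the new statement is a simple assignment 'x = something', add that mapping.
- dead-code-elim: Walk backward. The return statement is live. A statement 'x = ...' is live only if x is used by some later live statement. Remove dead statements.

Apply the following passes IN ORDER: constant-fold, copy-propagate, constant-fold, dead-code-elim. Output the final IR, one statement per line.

Answer: return 6

Derivation:
Initial IR:
  d = 7
  a = 6 - 0
  x = a * 1
  v = 8
  t = d * 8
  return x
After constant-fold (6 stmts):
  d = 7
  a = 6
  x = a
  v = 8
  t = d * 8
  return x
After copy-propagate (6 stmts):
  d = 7
  a = 6
  x = 6
  v = 8
  t = 7 * 8
  return 6
After constant-fold (6 stmts):
  d = 7
  a = 6
  x = 6
  v = 8
  t = 56
  return 6
After dead-code-elim (1 stmts):
  return 6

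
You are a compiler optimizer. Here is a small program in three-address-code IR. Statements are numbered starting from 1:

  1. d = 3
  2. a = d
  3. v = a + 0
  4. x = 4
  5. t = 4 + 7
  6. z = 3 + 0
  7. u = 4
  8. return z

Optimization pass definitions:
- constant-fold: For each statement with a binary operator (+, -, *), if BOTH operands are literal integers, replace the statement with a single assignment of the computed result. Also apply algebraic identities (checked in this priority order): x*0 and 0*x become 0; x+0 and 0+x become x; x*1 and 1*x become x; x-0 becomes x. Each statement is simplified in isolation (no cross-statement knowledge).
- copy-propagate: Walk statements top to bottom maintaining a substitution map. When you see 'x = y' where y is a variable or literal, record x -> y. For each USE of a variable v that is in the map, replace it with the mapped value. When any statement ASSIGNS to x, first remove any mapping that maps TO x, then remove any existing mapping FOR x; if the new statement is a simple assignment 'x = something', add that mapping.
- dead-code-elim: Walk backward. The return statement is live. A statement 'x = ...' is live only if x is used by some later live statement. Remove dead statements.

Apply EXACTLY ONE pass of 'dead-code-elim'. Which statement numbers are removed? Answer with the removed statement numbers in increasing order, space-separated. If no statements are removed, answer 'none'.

Backward liveness scan:
Stmt 1 'd = 3': DEAD (d not in live set [])
Stmt 2 'a = d': DEAD (a not in live set [])
Stmt 3 'v = a + 0': DEAD (v not in live set [])
Stmt 4 'x = 4': DEAD (x not in live set [])
Stmt 5 't = 4 + 7': DEAD (t not in live set [])
Stmt 6 'z = 3 + 0': KEEP (z is live); live-in = []
Stmt 7 'u = 4': DEAD (u not in live set ['z'])
Stmt 8 'return z': KEEP (return); live-in = ['z']
Removed statement numbers: [1, 2, 3, 4, 5, 7]
Surviving IR:
  z = 3 + 0
  return z

Answer: 1 2 3 4 5 7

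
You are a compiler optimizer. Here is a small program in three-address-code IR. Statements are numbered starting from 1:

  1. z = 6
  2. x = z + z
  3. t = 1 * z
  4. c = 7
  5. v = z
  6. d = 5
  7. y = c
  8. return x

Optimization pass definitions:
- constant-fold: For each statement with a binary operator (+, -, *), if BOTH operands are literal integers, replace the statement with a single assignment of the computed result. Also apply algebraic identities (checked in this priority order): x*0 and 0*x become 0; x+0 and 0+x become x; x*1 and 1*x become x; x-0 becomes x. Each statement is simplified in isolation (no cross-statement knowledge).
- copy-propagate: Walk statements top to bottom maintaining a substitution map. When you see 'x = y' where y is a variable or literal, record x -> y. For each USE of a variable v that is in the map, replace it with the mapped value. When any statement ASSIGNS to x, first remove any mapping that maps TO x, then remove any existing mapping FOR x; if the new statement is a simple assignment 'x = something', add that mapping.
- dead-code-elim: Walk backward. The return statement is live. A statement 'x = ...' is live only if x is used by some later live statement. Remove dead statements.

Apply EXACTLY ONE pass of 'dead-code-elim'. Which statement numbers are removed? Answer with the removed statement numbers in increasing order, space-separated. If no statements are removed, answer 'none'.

Answer: 3 4 5 6 7

Derivation:
Backward liveness scan:
Stmt 1 'z = 6': KEEP (z is live); live-in = []
Stmt 2 'x = z + z': KEEP (x is live); live-in = ['z']
Stmt 3 't = 1 * z': DEAD (t not in live set ['x'])
Stmt 4 'c = 7': DEAD (c not in live set ['x'])
Stmt 5 'v = z': DEAD (v not in live set ['x'])
Stmt 6 'd = 5': DEAD (d not in live set ['x'])
Stmt 7 'y = c': DEAD (y not in live set ['x'])
Stmt 8 'return x': KEEP (return); live-in = ['x']
Removed statement numbers: [3, 4, 5, 6, 7]
Surviving IR:
  z = 6
  x = z + z
  return x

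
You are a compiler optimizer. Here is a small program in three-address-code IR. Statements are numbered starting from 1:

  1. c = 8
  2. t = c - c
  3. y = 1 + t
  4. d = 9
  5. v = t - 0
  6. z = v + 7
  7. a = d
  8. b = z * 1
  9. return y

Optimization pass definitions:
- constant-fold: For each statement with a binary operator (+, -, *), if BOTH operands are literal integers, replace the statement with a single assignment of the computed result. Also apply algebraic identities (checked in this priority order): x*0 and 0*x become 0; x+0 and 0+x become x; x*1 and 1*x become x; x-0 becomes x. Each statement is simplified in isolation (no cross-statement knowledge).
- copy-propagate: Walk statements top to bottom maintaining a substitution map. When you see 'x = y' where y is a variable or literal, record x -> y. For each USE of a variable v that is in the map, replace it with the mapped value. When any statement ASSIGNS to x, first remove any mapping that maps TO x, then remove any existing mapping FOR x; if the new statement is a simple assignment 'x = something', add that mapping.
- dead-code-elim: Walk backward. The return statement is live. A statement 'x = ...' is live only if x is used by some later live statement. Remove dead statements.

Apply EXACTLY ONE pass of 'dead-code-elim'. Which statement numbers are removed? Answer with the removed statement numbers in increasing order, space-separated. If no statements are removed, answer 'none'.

Backward liveness scan:
Stmt 1 'c = 8': KEEP (c is live); live-in = []
Stmt 2 't = c - c': KEEP (t is live); live-in = ['c']
Stmt 3 'y = 1 + t': KEEP (y is live); live-in = ['t']
Stmt 4 'd = 9': DEAD (d not in live set ['y'])
Stmt 5 'v = t - 0': DEAD (v not in live set ['y'])
Stmt 6 'z = v + 7': DEAD (z not in live set ['y'])
Stmt 7 'a = d': DEAD (a not in live set ['y'])
Stmt 8 'b = z * 1': DEAD (b not in live set ['y'])
Stmt 9 'return y': KEEP (return); live-in = ['y']
Removed statement numbers: [4, 5, 6, 7, 8]
Surviving IR:
  c = 8
  t = c - c
  y = 1 + t
  return y

Answer: 4 5 6 7 8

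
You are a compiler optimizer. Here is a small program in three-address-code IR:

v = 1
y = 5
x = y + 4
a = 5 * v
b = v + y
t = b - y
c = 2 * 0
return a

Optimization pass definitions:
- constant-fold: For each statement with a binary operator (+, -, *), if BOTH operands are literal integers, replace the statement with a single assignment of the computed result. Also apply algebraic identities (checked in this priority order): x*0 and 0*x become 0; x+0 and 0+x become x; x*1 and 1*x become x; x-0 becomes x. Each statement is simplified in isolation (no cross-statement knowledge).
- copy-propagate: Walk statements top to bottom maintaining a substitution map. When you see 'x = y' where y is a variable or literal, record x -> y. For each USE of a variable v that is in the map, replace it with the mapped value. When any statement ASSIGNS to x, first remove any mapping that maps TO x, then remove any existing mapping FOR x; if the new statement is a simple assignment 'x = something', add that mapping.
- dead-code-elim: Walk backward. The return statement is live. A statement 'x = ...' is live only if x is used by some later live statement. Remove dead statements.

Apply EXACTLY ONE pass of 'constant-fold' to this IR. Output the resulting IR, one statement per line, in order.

Applying constant-fold statement-by-statement:
  [1] v = 1  (unchanged)
  [2] y = 5  (unchanged)
  [3] x = y + 4  (unchanged)
  [4] a = 5 * v  (unchanged)
  [5] b = v + y  (unchanged)
  [6] t = b - y  (unchanged)
  [7] c = 2 * 0  -> c = 0
  [8] return a  (unchanged)
Result (8 stmts):
  v = 1
  y = 5
  x = y + 4
  a = 5 * v
  b = v + y
  t = b - y
  c = 0
  return a

Answer: v = 1
y = 5
x = y + 4
a = 5 * v
b = v + y
t = b - y
c = 0
return a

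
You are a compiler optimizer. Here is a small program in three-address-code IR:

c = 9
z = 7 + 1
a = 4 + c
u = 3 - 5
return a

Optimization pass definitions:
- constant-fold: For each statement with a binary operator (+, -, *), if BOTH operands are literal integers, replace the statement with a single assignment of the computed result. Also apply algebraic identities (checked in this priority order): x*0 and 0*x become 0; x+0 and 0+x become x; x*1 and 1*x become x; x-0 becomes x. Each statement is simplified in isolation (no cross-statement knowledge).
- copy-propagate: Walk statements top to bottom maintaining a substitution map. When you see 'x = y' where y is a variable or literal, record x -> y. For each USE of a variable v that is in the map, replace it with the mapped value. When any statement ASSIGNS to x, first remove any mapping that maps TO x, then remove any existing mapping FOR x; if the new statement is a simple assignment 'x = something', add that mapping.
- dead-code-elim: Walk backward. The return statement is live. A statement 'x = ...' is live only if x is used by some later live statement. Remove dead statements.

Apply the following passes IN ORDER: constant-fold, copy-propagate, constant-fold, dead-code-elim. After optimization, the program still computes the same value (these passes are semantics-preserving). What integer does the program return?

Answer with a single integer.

Initial IR:
  c = 9
  z = 7 + 1
  a = 4 + c
  u = 3 - 5
  return a
After constant-fold (5 stmts):
  c = 9
  z = 8
  a = 4 + c
  u = -2
  return a
After copy-propagate (5 stmts):
  c = 9
  z = 8
  a = 4 + 9
  u = -2
  return a
After constant-fold (5 stmts):
  c = 9
  z = 8
  a = 13
  u = -2
  return a
After dead-code-elim (2 stmts):
  a = 13
  return a
Evaluate:
  c = 9  =>  c = 9
  z = 7 + 1  =>  z = 8
  a = 4 + c  =>  a = 13
  u = 3 - 5  =>  u = -2
  return a = 13

Answer: 13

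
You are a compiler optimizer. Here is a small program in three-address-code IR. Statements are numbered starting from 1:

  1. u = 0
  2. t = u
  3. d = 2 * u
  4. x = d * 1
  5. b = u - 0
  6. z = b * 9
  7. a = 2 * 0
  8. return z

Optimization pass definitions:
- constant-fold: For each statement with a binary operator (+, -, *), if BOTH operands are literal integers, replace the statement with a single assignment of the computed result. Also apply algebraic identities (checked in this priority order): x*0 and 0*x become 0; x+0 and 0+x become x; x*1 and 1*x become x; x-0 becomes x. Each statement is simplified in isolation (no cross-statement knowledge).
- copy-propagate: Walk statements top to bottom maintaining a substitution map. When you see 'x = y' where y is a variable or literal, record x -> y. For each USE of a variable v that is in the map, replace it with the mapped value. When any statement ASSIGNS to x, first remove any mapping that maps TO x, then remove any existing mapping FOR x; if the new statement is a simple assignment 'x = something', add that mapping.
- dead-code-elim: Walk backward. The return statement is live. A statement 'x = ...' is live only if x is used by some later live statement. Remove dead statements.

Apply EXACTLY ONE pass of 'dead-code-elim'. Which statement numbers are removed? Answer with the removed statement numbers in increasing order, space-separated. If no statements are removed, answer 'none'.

Answer: 2 3 4 7

Derivation:
Backward liveness scan:
Stmt 1 'u = 0': KEEP (u is live); live-in = []
Stmt 2 't = u': DEAD (t not in live set ['u'])
Stmt 3 'd = 2 * u': DEAD (d not in live set ['u'])
Stmt 4 'x = d * 1': DEAD (x not in live set ['u'])
Stmt 5 'b = u - 0': KEEP (b is live); live-in = ['u']
Stmt 6 'z = b * 9': KEEP (z is live); live-in = ['b']
Stmt 7 'a = 2 * 0': DEAD (a not in live set ['z'])
Stmt 8 'return z': KEEP (return); live-in = ['z']
Removed statement numbers: [2, 3, 4, 7]
Surviving IR:
  u = 0
  b = u - 0
  z = b * 9
  return z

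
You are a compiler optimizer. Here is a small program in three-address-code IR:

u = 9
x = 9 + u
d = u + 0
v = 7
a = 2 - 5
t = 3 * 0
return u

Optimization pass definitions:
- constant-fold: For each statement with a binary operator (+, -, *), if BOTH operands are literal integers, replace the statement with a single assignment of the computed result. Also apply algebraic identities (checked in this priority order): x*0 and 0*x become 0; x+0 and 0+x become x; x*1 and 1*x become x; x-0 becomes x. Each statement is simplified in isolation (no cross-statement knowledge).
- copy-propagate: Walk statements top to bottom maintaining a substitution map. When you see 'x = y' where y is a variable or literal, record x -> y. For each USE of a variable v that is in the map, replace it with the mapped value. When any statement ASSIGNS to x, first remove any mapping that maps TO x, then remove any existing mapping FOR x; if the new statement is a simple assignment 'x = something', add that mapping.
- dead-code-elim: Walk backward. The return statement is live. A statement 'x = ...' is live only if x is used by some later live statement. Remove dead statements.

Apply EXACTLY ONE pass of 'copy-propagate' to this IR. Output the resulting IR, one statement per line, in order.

Answer: u = 9
x = 9 + 9
d = 9 + 0
v = 7
a = 2 - 5
t = 3 * 0
return 9

Derivation:
Applying copy-propagate statement-by-statement:
  [1] u = 9  (unchanged)
  [2] x = 9 + u  -> x = 9 + 9
  [3] d = u + 0  -> d = 9 + 0
  [4] v = 7  (unchanged)
  [5] a = 2 - 5  (unchanged)
  [6] t = 3 * 0  (unchanged)
  [7] return u  -> return 9
Result (7 stmts):
  u = 9
  x = 9 + 9
  d = 9 + 0
  v = 7
  a = 2 - 5
  t = 3 * 0
  return 9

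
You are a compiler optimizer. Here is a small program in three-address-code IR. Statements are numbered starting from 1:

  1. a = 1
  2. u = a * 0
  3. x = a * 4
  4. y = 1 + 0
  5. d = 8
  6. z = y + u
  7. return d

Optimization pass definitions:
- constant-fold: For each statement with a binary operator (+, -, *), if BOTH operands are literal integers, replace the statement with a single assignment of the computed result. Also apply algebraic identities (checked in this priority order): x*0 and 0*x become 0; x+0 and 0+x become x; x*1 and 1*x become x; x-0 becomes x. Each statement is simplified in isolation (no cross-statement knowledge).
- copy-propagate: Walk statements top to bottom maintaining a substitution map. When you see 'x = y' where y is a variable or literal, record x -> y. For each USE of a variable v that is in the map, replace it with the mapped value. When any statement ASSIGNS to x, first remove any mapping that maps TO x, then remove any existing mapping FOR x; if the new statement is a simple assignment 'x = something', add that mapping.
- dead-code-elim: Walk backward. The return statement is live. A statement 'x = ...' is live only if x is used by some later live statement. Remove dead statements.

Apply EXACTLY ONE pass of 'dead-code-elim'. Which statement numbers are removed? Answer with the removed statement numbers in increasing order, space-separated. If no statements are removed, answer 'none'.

Backward liveness scan:
Stmt 1 'a = 1': DEAD (a not in live set [])
Stmt 2 'u = a * 0': DEAD (u not in live set [])
Stmt 3 'x = a * 4': DEAD (x not in live set [])
Stmt 4 'y = 1 + 0': DEAD (y not in live set [])
Stmt 5 'd = 8': KEEP (d is live); live-in = []
Stmt 6 'z = y + u': DEAD (z not in live set ['d'])
Stmt 7 'return d': KEEP (return); live-in = ['d']
Removed statement numbers: [1, 2, 3, 4, 6]
Surviving IR:
  d = 8
  return d

Answer: 1 2 3 4 6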